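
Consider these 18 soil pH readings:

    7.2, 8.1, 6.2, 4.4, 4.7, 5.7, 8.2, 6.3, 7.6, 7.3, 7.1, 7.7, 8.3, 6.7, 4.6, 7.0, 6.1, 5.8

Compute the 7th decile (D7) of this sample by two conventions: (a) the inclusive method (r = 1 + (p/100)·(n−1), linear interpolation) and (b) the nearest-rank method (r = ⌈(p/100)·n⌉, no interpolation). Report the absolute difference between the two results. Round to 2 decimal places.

Sorted: 4.4, 4.6, 4.7, 5.7, 5.8, 6.1, 6.2, 6.3, 6.7, 7.0, 7.1, 7.2, 7.3, 7.6, 7.7, 8.1, 8.2, 8.3.
n = 18.
(a) r = 12.9; between ranks 12 (7.2) and 13 (7.3): 7.29.
(b) the nearest-rank method: rank 13 → 7.3.
|7.29 − 7.3| = 0.01.

0.01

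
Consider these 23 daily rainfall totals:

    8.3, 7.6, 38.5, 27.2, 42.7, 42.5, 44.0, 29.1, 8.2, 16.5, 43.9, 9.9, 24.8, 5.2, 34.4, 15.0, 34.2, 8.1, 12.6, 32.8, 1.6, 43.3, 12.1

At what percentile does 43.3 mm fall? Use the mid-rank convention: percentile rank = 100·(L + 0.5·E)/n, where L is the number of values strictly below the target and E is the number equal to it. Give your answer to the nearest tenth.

Sorted: 1.6, 5.2, 7.6, 8.1, 8.2, 8.3, 9.9, 12.1, 12.6, 15.0, 16.5, 24.8, 27.2, 29.1, 32.8, 34.2, 34.4, 38.5, 42.5, 42.7, 43.3, 43.9, 44.0.
Count below 43.3: L = 20; count equal: E = 1; n = 23.
Percentile rank = 100·(20 + 0.5·1)/23 = 100·20.5/23 = 89.13.

89.1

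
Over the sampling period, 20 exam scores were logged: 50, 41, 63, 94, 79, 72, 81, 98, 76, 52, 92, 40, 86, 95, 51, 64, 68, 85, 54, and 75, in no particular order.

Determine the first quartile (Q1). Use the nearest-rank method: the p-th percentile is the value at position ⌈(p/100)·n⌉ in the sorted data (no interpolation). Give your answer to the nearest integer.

52

Sorted: 40, 41, 50, 51, 52, 54, 63, 64, 68, 72, 75, 76, 79, 81, 85, 86, 92, 94, 95, 98.
n = 20.
Position = ⌈25/100 · 20⌉ = ⌈5⌉ = 5.
The value at rank 5 is 52.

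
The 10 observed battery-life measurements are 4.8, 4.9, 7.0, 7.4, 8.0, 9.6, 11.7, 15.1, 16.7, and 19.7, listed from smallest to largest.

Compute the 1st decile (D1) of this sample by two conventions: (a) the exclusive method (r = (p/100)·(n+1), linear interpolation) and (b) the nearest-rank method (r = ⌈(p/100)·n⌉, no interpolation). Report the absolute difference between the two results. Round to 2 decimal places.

0.01

n = 10.
(a) r = 1.1; between ranks 1 (4.8) and 2 (4.9): 4.81.
(b) the nearest-rank method: rank 1 → 4.8.
|4.81 − 4.8| = 0.01.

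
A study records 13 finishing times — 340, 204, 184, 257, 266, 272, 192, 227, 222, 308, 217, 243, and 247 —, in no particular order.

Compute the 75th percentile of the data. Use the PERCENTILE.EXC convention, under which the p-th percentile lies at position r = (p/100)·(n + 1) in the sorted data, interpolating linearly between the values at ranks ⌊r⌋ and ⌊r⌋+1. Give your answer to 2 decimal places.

Sorted: 184, 192, 204, 217, 222, 227, 243, 247, 257, 266, 272, 308, 340.
n = 13.
r = (75/100)·(13 + 1) = 10.5.
Rank 10 is 266 and rank 11 is 272.
Interpolate: 266 + 0.5·(272 − 266) = 266 + 0.5·6 = 269.

269.00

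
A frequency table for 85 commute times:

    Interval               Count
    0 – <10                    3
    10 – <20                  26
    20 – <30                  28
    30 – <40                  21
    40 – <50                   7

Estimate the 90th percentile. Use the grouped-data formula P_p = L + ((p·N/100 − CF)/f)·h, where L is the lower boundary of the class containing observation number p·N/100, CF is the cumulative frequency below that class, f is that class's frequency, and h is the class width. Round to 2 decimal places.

39.29

N = 85; target position k = 90/100 · 85 = 76.5.
Cumulative frequencies: 3, 29, 57, 78, 85.
Observation 76.5 falls in the class 30 – <40.
L = 30, CF = 57, f = 21, h = 10.
P90 = 30 + ((76.5 − 57)/21)·10 = 30 + 9.28571 = 39.2857.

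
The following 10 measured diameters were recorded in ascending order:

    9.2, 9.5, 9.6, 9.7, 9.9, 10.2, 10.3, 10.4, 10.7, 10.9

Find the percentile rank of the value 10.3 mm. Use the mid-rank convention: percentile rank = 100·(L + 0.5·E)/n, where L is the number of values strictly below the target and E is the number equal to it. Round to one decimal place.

Count below 10.3: L = 6; count equal: E = 1; n = 10.
Percentile rank = 100·(6 + 0.5·1)/10 = 100·6.5/10 = 65.

65.0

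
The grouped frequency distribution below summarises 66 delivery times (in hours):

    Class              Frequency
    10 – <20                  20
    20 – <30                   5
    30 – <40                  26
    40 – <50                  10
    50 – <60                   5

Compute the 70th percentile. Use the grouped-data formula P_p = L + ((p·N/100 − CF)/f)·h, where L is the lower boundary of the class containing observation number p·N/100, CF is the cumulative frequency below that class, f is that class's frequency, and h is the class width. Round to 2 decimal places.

38.15

N = 66; target position k = 70/100 · 66 = 46.2.
Cumulative frequencies: 20, 25, 51, 61, 66.
Observation 46.2 falls in the class 30 – <40.
L = 30, CF = 25, f = 26, h = 10.
P70 = 30 + ((46.2 − 25)/26)·10 = 30 + 8.15385 = 38.1538.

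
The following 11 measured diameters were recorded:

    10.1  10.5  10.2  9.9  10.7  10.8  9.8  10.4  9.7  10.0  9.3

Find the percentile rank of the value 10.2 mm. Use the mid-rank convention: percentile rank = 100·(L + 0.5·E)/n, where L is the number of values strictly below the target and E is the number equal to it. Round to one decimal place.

Sorted: 9.3, 9.7, 9.8, 9.9, 10.0, 10.1, 10.2, 10.4, 10.5, 10.7, 10.8.
Count below 10.2: L = 6; count equal: E = 1; n = 11.
Percentile rank = 100·(6 + 0.5·1)/11 = 100·6.5/11 = 59.09.

59.1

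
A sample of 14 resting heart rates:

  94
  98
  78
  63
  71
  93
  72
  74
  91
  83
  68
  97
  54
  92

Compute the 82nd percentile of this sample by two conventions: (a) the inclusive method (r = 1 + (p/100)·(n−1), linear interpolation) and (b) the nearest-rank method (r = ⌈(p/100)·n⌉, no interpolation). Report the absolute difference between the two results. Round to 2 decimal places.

Sorted: 54, 63, 68, 71, 72, 74, 78, 83, 91, 92, 93, 94, 97, 98.
n = 14.
(a) r = 11.66; between ranks 11 (93) and 12 (94): 93.66.
(b) the nearest-rank method: rank 12 → 94.
|93.66 − 94| = 0.34.

0.34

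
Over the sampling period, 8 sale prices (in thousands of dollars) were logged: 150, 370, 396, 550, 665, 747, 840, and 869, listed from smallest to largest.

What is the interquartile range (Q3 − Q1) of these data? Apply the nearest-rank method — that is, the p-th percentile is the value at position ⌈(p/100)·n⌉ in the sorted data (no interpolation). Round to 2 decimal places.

n = 8.
P25: rank ⌈25/100·8⌉ = 2 → 370.
P75: rank ⌈75/100·8⌉ = 6 → 747.
Difference: 747 − 370 = 377.

377.00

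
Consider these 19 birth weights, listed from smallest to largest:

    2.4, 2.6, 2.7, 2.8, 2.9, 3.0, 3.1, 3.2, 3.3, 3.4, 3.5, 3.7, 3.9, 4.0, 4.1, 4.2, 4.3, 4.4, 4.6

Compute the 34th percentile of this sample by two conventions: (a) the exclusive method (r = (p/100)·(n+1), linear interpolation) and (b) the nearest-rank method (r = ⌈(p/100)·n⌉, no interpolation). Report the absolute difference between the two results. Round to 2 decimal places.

0.02

n = 19.
(a) r = 6.8; between ranks 6 (3.0) and 7 (3.1): 3.08.
(b) the nearest-rank method: rank 7 → 3.1.
|3.08 − 3.1| = 0.02.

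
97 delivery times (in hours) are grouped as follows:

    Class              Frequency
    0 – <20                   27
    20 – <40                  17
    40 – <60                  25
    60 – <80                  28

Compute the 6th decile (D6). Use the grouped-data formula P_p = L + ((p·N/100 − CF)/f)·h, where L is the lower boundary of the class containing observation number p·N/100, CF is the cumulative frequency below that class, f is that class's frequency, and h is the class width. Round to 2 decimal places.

N = 97; target position k = 60/100 · 97 = 58.2.
Cumulative frequencies: 27, 44, 69, 97.
Observation 58.2 falls in the class 40 – <60.
L = 40, CF = 44, f = 25, h = 20.
P60 = 40 + ((58.2 − 44)/25)·20 = 40 + 11.36 = 51.36.

51.36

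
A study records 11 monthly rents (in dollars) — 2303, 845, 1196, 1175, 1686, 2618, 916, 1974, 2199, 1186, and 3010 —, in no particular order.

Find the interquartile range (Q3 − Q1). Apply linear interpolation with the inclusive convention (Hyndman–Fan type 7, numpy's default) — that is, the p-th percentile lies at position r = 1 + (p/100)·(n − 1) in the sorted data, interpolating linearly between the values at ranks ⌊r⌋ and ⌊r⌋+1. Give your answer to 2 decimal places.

1070.50

Sorted: 845, 916, 1175, 1186, 1196, 1686, 1974, 2199, 2303, 2618, 3010.
n = 11.
P25: r = 3.5; ranks 3–4 are 1175, 1186; interpolating gives 1180.5.
P75: r = 8.5; ranks 8–9 are 2199, 2303; interpolating gives 2251.
Difference: 2251 − 1180.5 = 1070.5.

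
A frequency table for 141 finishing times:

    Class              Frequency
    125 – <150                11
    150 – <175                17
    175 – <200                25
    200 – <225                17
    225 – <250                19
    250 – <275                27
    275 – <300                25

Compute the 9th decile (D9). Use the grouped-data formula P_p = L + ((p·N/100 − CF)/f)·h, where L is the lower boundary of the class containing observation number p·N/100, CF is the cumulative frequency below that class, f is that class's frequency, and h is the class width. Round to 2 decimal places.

285.90

N = 141; target position k = 90/100 · 141 = 126.9.
Cumulative frequencies: 11, 28, 53, 70, 89, 116, 141.
Observation 126.9 falls in the class 275 – <300.
L = 275, CF = 116, f = 25, h = 25.
P90 = 275 + ((126.9 − 116)/25)·25 = 275 + 10.9 = 285.9.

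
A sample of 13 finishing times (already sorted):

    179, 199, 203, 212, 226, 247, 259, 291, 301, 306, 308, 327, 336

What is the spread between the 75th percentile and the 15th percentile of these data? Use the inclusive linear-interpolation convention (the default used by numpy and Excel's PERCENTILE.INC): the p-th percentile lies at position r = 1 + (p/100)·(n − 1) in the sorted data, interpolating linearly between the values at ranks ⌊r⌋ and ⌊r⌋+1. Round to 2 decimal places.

n = 13.
P15: r = 2.8; ranks 2–3 are 199, 203; interpolating gives 202.2.
P75: r = 10 (integer) → 306.
Difference: 306 − 202.2 = 103.8.

103.80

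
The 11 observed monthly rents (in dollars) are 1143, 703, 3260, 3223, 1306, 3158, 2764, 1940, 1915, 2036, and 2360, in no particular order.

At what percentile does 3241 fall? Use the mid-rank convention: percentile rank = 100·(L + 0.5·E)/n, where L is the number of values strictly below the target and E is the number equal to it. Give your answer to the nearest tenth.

Sorted: 703, 1143, 1306, 1915, 1940, 2036, 2360, 2764, 3158, 3223, 3260.
Count below 3241: L = 10; count equal: E = 0; n = 11.
Percentile rank = 100·(10 + 0.5·0)/11 = 100·10/11 = 90.91.

90.9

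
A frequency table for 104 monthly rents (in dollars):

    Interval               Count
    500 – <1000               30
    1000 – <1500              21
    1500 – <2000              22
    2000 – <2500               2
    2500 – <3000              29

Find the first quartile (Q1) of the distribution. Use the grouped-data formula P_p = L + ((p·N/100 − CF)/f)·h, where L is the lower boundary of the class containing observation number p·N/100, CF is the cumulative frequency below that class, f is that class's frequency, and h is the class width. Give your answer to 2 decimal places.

N = 104; target position k = 25/100 · 104 = 26.
Cumulative frequencies: 30, 51, 73, 75, 104.
Observation 26 falls in the class 500 – <1000.
L = 500, CF = 0, f = 30, h = 500.
P25 = 500 + ((26 − 0)/30)·500 = 500 + 433.333 = 933.333.

933.33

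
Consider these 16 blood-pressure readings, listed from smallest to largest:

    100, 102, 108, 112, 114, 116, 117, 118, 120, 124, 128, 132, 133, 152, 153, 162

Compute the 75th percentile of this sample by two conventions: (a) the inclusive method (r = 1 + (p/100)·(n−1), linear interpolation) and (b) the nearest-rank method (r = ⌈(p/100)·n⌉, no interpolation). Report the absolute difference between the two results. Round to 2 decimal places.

n = 16.
(a) r = 12.25; between ranks 12 (132) and 13 (133): 132.25.
(b) the nearest-rank method: rank 12 → 132.
|132.25 − 132| = 0.25.

0.25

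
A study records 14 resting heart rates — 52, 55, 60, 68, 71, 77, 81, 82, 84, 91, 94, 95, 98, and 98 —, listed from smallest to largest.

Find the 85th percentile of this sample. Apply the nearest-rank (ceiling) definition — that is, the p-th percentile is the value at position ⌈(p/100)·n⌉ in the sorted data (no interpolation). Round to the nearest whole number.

n = 14.
Position = ⌈85/100 · 14⌉ = ⌈11.9⌉ = 12.
The value at rank 12 is 95.

95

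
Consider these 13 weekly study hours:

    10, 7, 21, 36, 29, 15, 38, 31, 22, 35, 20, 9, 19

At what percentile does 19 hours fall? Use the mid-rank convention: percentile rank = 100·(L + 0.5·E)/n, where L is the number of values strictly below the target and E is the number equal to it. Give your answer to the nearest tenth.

34.6

Sorted: 7, 9, 10, 15, 19, 20, 21, 22, 29, 31, 35, 36, 38.
Count below 19: L = 4; count equal: E = 1; n = 13.
Percentile rank = 100·(4 + 0.5·1)/13 = 100·4.5/13 = 34.62.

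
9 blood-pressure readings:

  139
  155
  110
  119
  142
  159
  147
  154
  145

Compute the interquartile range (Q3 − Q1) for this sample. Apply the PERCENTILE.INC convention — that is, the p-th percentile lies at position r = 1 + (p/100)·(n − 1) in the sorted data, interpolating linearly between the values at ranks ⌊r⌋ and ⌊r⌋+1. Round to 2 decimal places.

15.00

Sorted: 110, 119, 139, 142, 145, 147, 154, 155, 159.
n = 9.
P25: r = 3 (integer) → 139.
P75: r = 7 (integer) → 154.
Difference: 154 − 139 = 15.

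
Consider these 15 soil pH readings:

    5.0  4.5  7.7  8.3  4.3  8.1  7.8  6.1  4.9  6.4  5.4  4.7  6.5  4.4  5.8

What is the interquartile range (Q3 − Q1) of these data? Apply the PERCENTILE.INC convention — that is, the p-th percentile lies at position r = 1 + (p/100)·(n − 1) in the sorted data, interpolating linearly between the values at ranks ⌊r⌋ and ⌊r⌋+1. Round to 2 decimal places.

Sorted: 4.3, 4.4, 4.5, 4.7, 4.9, 5.0, 5.4, 5.8, 6.1, 6.4, 6.5, 7.7, 7.8, 8.1, 8.3.
n = 15.
P25: r = 4.5; ranks 4–5 are 4.7, 4.9; interpolating gives 4.8.
P75: r = 11.5; ranks 11–12 are 6.5, 7.7; interpolating gives 7.1.
Difference: 7.1 − 4.8 = 2.3.

2.30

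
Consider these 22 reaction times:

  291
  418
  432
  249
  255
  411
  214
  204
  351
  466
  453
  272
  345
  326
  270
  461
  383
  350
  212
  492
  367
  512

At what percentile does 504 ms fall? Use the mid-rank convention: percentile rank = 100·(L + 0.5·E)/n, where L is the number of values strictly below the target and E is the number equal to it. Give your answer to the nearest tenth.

Sorted: 204, 212, 214, 249, 255, 270, 272, 291, 326, 345, 350, 351, 367, 383, 411, 418, 432, 453, 461, 466, 492, 512.
Count below 504: L = 21; count equal: E = 0; n = 22.
Percentile rank = 100·(21 + 0.5·0)/22 = 100·21/22 = 95.45.

95.5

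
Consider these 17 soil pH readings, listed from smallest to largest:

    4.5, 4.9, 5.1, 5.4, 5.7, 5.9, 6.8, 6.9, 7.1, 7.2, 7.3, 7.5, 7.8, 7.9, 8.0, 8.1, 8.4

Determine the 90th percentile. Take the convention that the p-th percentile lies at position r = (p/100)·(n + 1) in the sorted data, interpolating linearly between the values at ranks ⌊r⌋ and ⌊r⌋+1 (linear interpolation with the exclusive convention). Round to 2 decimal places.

8.16

n = 17.
r = (90/100)·(17 + 1) = 16.2.
Rank 16 is 8.1 and rank 17 is 8.4.
Interpolate: 8.1 + 0.2·(8.4 − 8.1) = 8.1 + 0.2·0.3 = 8.16.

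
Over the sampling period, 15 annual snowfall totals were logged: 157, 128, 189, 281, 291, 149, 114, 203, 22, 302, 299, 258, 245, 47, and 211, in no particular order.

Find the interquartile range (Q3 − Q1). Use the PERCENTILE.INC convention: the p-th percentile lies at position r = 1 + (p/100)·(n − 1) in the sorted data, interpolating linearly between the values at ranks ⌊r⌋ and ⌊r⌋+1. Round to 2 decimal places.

131.00

Sorted: 22, 47, 114, 128, 149, 157, 189, 203, 211, 245, 258, 281, 291, 299, 302.
n = 15.
P25: r = 4.5; ranks 4–5 are 128, 149; interpolating gives 138.5.
P75: r = 11.5; ranks 11–12 are 258, 281; interpolating gives 269.5.
Difference: 269.5 − 138.5 = 131.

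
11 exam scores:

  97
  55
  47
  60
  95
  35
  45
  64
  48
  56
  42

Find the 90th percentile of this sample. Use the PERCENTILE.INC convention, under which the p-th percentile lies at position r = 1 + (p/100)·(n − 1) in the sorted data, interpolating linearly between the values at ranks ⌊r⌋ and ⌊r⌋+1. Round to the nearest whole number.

95

Sorted: 35, 42, 45, 47, 48, 55, 56, 60, 64, 95, 97.
n = 11.
r = 1 + (90/100)·(11 − 1) = 1 + 9 = 10.
r is an integer, so P90 is the value at rank 10: 95.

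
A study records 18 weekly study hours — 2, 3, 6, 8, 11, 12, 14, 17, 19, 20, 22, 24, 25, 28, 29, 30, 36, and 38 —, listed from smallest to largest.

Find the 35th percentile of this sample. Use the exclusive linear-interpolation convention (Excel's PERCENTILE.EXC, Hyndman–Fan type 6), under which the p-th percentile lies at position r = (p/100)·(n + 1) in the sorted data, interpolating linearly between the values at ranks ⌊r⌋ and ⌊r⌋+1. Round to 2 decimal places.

n = 18.
r = (35/100)·(18 + 1) = 6.65.
Rank 6 is 12 and rank 7 is 14.
Interpolate: 12 + 0.65·(14 − 12) = 12 + 0.65·2 = 13.3.

13.30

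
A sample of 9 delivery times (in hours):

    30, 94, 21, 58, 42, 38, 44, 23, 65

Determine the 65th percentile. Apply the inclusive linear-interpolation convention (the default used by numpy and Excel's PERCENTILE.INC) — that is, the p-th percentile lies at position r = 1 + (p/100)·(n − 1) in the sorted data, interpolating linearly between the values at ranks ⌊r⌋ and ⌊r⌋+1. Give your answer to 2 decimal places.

Sorted: 21, 23, 30, 38, 42, 44, 58, 65, 94.
n = 9.
r = 1 + (65/100)·(9 − 1) = 1 + 5.2 = 6.2.
Rank 6 is 44 and rank 7 is 58.
Interpolate: 44 + 0.2·(58 − 44) = 44 + 0.2·14 = 46.8.

46.80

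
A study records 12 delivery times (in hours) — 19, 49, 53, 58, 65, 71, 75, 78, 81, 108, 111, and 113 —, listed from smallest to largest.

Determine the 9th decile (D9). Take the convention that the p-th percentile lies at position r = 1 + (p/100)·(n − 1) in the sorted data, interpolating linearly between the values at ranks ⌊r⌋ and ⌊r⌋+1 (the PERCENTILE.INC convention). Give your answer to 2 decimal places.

n = 12.
r = 1 + (90/100)·(12 − 1) = 1 + 9.9 = 10.9.
Rank 10 is 108 and rank 11 is 111.
Interpolate: 108 + 0.9·(111 − 108) = 108 + 0.9·3 = 110.7.

110.70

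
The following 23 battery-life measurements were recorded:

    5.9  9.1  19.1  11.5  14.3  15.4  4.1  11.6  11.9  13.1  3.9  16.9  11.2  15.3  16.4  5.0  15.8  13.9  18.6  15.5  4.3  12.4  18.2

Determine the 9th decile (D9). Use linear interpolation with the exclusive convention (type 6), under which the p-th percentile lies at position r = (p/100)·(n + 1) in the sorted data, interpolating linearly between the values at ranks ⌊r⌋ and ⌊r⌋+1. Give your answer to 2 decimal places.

18.44

Sorted: 3.9, 4.1, 4.3, 5.0, 5.9, 9.1, 11.2, 11.5, 11.6, 11.9, 12.4, 13.1, 13.9, 14.3, 15.3, 15.4, 15.5, 15.8, 16.4, 16.9, 18.2, 18.6, 19.1.
n = 23.
r = (90/100)·(23 + 1) = 21.6.
Rank 21 is 18.2 and rank 22 is 18.6.
Interpolate: 18.2 + 0.6·(18.6 − 18.2) = 18.2 + 0.6·0.4 = 18.44.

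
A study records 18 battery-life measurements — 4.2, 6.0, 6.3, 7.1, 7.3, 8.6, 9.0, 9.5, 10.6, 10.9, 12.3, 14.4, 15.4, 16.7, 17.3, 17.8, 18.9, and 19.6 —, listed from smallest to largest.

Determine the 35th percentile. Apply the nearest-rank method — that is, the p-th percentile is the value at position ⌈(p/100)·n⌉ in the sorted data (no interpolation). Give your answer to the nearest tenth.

9.0

n = 18.
Position = ⌈35/100 · 18⌉ = ⌈6.3⌉ = 7.
The value at rank 7 is 9.0.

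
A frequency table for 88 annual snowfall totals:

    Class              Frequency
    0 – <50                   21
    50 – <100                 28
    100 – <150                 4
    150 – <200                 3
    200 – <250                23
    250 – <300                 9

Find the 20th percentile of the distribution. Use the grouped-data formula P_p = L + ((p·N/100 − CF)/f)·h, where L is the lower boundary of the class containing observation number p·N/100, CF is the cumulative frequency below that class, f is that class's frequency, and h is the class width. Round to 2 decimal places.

41.90

N = 88; target position k = 20/100 · 88 = 17.6.
Cumulative frequencies: 21, 49, 53, 56, 79, 88.
Observation 17.6 falls in the class 0 – <50.
L = 0, CF = 0, f = 21, h = 50.
P20 = 0 + ((17.6 − 0)/21)·50 = 0 + 41.9048 = 41.9048.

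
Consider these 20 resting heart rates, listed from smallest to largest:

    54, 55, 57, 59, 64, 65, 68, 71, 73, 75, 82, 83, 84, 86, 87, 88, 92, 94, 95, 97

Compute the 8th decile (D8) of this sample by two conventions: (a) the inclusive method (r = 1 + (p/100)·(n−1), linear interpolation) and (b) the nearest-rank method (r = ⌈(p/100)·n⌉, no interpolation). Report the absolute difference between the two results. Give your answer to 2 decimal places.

n = 20.
(a) r = 16.2; between ranks 16 (88) and 17 (92): 88.8.
(b) the nearest-rank method: rank 16 → 88.
|88.8 − 88| = 0.8.

0.80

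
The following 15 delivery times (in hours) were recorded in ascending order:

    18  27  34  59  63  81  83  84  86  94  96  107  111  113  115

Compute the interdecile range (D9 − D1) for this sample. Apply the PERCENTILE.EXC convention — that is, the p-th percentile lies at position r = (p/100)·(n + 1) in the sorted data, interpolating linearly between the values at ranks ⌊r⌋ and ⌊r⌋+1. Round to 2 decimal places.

90.40

n = 15.
P10: r = 1.6; ranks 1–2 are 18, 27; interpolating gives 23.4.
P90: r = 14.4; ranks 14–15 are 113, 115; interpolating gives 113.8.
Difference: 113.8 − 23.4 = 90.4.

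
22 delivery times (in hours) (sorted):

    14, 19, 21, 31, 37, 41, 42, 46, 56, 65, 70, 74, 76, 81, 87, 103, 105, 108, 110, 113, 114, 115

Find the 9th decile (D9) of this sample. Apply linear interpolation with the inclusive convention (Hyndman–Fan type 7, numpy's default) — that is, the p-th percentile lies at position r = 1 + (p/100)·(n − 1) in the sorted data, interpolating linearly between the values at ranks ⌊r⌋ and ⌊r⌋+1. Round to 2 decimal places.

112.70

n = 22.
r = 1 + (90/100)·(22 − 1) = 1 + 18.9 = 19.9.
Rank 19 is 110 and rank 20 is 113.
Interpolate: 110 + 0.9·(113 − 110) = 110 + 0.9·3 = 112.7.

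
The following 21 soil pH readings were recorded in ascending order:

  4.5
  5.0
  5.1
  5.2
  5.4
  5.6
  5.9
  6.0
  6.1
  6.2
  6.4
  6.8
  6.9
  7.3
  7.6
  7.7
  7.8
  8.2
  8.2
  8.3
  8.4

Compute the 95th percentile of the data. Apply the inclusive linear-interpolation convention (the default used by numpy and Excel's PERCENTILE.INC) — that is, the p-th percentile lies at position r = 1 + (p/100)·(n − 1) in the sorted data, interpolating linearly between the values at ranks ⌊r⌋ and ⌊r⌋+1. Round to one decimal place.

8.3

n = 21.
r = 1 + (95/100)·(21 − 1) = 1 + 19 = 20.
r is an integer, so P95 is the value at rank 20: 8.3.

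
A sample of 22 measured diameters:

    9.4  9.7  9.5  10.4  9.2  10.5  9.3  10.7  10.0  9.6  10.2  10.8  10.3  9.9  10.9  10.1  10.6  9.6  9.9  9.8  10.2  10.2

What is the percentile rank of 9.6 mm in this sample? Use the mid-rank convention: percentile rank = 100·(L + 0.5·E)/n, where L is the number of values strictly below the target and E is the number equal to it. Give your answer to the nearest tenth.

22.7

Sorted: 9.2, 9.3, 9.4, 9.5, 9.6, 9.6, 9.7, 9.8, 9.9, 9.9, 10.0, 10.1, 10.2, 10.2, 10.2, 10.3, 10.4, 10.5, 10.6, 10.7, 10.8, 10.9.
Count below 9.6: L = 4; count equal: E = 2; n = 22.
Percentile rank = 100·(4 + 0.5·2)/22 = 100·5/22 = 22.73.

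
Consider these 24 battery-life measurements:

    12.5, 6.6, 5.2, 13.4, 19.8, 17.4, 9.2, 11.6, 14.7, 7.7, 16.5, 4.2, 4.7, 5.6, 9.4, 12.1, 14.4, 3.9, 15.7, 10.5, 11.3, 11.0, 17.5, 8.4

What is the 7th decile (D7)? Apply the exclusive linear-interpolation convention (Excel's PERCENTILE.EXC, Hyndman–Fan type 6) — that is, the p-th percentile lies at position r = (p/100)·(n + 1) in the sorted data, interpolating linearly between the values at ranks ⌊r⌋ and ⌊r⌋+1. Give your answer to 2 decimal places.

13.90

Sorted: 3.9, 4.2, 4.7, 5.2, 5.6, 6.6, 7.7, 8.4, 9.2, 9.4, 10.5, 11.0, 11.3, 11.6, 12.1, 12.5, 13.4, 14.4, 14.7, 15.7, 16.5, 17.4, 17.5, 19.8.
n = 24.
r = (70/100)·(24 + 1) = 17.5.
Rank 17 is 13.4 and rank 18 is 14.4.
Interpolate: 13.4 + 0.5·(14.4 − 13.4) = 13.4 + 0.5·1 = 13.9.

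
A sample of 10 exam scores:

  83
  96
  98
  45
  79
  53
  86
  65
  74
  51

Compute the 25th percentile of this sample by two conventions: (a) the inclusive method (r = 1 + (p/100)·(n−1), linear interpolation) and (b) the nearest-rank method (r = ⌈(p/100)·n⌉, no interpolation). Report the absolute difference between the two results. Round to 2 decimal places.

3.00

Sorted: 45, 51, 53, 65, 74, 79, 83, 86, 96, 98.
n = 10.
(a) r = 3.25; between ranks 3 (53) and 4 (65): 56.
(b) the nearest-rank method: rank 3 → 53.
|56 − 53| = 3.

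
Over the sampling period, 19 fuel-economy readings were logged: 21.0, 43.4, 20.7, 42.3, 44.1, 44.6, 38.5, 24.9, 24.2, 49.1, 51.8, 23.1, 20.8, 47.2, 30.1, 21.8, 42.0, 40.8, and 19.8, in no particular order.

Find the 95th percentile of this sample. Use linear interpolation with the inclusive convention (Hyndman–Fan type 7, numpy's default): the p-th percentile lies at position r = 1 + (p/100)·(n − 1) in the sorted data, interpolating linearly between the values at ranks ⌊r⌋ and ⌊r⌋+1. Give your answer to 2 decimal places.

Sorted: 19.8, 20.7, 20.8, 21.0, 21.8, 23.1, 24.2, 24.9, 30.1, 38.5, 40.8, 42.0, 42.3, 43.4, 44.1, 44.6, 47.2, 49.1, 51.8.
n = 19.
r = 1 + (95/100)·(19 − 1) = 1 + 17.1 = 18.1.
Rank 18 is 49.1 and rank 19 is 51.8.
Interpolate: 49.1 + 0.1·(51.8 − 49.1) = 49.1 + 0.1·2.7 = 49.37.

49.37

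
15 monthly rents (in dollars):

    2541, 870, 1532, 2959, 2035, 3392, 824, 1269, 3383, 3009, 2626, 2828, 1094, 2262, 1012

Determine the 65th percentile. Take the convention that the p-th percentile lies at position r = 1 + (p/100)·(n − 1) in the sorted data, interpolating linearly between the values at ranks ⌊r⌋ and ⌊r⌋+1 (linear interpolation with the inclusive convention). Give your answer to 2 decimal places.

2646.20

Sorted: 824, 870, 1012, 1094, 1269, 1532, 2035, 2262, 2541, 2626, 2828, 2959, 3009, 3383, 3392.
n = 15.
r = 1 + (65/100)·(15 − 1) = 1 + 9.1 = 10.1.
Rank 10 is 2626 and rank 11 is 2828.
Interpolate: 2626 + 0.1·(2828 − 2626) = 2626 + 0.1·202 = 2646.2.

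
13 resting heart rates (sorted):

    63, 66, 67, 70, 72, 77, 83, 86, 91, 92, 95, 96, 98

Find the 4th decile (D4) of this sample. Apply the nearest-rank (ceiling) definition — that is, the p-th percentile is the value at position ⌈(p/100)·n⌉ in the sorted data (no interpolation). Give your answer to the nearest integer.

77

n = 13.
Position = ⌈40/100 · 13⌉ = ⌈5.2⌉ = 6.
The value at rank 6 is 77.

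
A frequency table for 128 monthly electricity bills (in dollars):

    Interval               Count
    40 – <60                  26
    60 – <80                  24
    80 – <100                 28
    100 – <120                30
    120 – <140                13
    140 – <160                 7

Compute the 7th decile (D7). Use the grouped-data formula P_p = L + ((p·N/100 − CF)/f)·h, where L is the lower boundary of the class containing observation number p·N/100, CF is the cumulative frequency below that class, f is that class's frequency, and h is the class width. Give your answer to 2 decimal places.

N = 128; target position k = 70/100 · 128 = 89.6.
Cumulative frequencies: 26, 50, 78, 108, 121, 128.
Observation 89.6 falls in the class 100 – <120.
L = 100, CF = 78, f = 30, h = 20.
P70 = 100 + ((89.6 − 78)/30)·20 = 100 + 7.73333 = 107.733.

107.73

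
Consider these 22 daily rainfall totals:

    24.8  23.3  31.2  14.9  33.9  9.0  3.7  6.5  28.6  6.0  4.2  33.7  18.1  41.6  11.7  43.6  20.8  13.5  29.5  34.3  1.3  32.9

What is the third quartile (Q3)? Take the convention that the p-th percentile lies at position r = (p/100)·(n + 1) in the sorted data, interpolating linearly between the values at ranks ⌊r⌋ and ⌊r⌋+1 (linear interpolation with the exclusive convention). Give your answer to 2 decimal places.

33.10

Sorted: 1.3, 3.7, 4.2, 6.0, 6.5, 9.0, 11.7, 13.5, 14.9, 18.1, 20.8, 23.3, 24.8, 28.6, 29.5, 31.2, 32.9, 33.7, 33.9, 34.3, 41.6, 43.6.
n = 22.
r = (75/100)·(22 + 1) = 17.25.
Rank 17 is 32.9 and rank 18 is 33.7.
Interpolate: 32.9 + 0.25·(33.7 − 32.9) = 32.9 + 0.25·0.8 = 33.1.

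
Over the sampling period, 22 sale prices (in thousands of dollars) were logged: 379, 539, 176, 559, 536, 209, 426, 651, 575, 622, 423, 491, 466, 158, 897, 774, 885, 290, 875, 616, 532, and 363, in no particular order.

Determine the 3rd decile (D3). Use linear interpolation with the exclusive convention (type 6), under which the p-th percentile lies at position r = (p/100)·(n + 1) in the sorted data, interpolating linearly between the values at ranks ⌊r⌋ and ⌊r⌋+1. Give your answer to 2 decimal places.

Sorted: 158, 176, 209, 290, 363, 379, 423, 426, 466, 491, 532, 536, 539, 559, 575, 616, 622, 651, 774, 875, 885, 897.
n = 22.
r = (30/100)·(22 + 1) = 6.9.
Rank 6 is 379 and rank 7 is 423.
Interpolate: 379 + 0.9·(423 − 379) = 379 + 0.9·44 = 418.6.

418.60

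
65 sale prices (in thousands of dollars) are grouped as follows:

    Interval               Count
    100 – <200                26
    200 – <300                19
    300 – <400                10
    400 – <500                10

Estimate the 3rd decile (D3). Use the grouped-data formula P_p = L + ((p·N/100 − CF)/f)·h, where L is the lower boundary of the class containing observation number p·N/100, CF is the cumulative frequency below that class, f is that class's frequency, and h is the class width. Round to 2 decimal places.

175.00

N = 65; target position k = 30/100 · 65 = 19.5.
Cumulative frequencies: 26, 45, 55, 65.
Observation 19.5 falls in the class 100 – <200.
L = 100, CF = 0, f = 26, h = 100.
P30 = 100 + ((19.5 − 0)/26)·100 = 100 + 75 = 175.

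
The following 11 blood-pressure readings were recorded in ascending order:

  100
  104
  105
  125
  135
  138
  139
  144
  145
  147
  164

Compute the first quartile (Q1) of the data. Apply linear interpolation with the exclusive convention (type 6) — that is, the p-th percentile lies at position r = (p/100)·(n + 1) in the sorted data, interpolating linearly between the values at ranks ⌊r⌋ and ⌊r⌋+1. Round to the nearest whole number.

105

n = 11.
r = (25/100)·(11 + 1) = 3.
r is an integer, so P25 is the value at rank 3: 105.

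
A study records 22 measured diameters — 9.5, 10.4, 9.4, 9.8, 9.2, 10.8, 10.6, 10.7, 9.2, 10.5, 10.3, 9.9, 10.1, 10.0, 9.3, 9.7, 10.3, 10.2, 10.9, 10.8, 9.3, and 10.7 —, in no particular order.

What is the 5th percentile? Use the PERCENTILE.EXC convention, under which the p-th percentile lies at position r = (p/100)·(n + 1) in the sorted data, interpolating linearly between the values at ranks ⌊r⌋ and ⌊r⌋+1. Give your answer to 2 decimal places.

9.20

Sorted: 9.2, 9.2, 9.3, 9.3, 9.4, 9.5, 9.7, 9.8, 9.9, 10.0, 10.1, 10.2, 10.3, 10.3, 10.4, 10.5, 10.6, 10.7, 10.7, 10.8, 10.8, 10.9.
n = 22.
r = (5/100)·(22 + 1) = 1.15.
Rank 1 is 9.2 and rank 2 is 9.2.
Interpolate: 9.2 + 0.15·(9.2 − 9.2) = 9.2 + 0.15·0 = 9.2.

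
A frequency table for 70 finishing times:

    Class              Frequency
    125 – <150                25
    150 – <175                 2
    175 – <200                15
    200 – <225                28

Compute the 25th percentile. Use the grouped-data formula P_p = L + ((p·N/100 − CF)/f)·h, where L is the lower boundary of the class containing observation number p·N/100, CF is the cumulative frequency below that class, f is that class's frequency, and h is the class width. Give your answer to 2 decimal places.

142.50

N = 70; target position k = 25/100 · 70 = 17.5.
Cumulative frequencies: 25, 27, 42, 70.
Observation 17.5 falls in the class 125 – <150.
L = 125, CF = 0, f = 25, h = 25.
P25 = 125 + ((17.5 − 0)/25)·25 = 125 + 17.5 = 142.5.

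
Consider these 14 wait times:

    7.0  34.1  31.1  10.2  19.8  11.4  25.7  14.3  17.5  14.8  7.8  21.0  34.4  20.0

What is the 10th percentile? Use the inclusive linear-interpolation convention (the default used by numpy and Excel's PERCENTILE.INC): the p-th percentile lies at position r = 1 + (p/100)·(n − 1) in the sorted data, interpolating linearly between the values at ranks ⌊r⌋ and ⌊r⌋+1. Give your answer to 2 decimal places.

8.52

Sorted: 7.0, 7.8, 10.2, 11.4, 14.3, 14.8, 17.5, 19.8, 20.0, 21.0, 25.7, 31.1, 34.1, 34.4.
n = 14.
r = 1 + (10/100)·(14 − 1) = 1 + 1.3 = 2.3.
Rank 2 is 7.8 and rank 3 is 10.2.
Interpolate: 7.8 + 0.3·(10.2 − 7.8) = 7.8 + 0.3·2.4 = 8.52.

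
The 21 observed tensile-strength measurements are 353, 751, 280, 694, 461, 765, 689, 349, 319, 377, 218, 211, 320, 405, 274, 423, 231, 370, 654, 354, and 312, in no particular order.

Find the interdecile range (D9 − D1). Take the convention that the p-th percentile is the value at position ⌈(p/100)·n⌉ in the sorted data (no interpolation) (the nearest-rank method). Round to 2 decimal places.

Sorted: 211, 218, 231, 274, 280, 312, 319, 320, 349, 353, 354, 370, 377, 405, 423, 461, 654, 689, 694, 751, 765.
n = 21.
P10: rank ⌈10/100·21⌉ = 3 → 231.
P90: rank ⌈90/100·21⌉ = 19 → 694.
Difference: 694 − 231 = 463.

463.00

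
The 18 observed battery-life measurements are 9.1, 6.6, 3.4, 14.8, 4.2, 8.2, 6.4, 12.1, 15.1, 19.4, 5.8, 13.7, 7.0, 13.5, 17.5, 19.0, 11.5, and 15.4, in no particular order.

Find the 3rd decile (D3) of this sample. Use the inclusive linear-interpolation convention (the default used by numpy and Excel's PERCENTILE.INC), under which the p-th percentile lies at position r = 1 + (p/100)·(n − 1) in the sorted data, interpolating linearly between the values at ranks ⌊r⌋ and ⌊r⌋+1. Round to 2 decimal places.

7.12

Sorted: 3.4, 4.2, 5.8, 6.4, 6.6, 7.0, 8.2, 9.1, 11.5, 12.1, 13.5, 13.7, 14.8, 15.1, 15.4, 17.5, 19.0, 19.4.
n = 18.
r = 1 + (30/100)·(18 − 1) = 1 + 5.1 = 6.1.
Rank 6 is 7.0 and rank 7 is 8.2.
Interpolate: 7.0 + 0.1·(8.2 − 7.0) = 7.0 + 0.1·1.2 = 7.12.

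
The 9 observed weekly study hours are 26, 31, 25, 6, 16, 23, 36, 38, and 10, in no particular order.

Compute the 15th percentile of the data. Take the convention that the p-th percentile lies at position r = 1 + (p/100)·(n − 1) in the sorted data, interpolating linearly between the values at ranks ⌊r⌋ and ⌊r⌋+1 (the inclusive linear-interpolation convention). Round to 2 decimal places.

11.20

Sorted: 6, 10, 16, 23, 25, 26, 31, 36, 38.
n = 9.
r = 1 + (15/100)·(9 − 1) = 1 + 1.2 = 2.2.
Rank 2 is 10 and rank 3 is 16.
Interpolate: 10 + 0.2·(16 − 10) = 10 + 0.2·6 = 11.2.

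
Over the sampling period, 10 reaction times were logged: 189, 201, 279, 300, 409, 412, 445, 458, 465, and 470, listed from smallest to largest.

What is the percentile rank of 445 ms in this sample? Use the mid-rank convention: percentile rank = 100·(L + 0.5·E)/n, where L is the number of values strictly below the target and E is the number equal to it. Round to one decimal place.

Count below 445: L = 6; count equal: E = 1; n = 10.
Percentile rank = 100·(6 + 0.5·1)/10 = 100·6.5/10 = 65.

65.0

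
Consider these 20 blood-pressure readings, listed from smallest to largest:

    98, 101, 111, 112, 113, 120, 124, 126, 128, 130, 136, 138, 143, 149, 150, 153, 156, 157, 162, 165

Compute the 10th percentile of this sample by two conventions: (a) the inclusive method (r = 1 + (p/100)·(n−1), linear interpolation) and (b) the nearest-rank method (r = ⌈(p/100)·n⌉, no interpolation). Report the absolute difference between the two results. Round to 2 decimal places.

n = 20.
(a) r = 2.9; between ranks 2 (101) and 3 (111): 110.
(b) the nearest-rank method: rank 2 → 101.
|110 − 101| = 9.

9.00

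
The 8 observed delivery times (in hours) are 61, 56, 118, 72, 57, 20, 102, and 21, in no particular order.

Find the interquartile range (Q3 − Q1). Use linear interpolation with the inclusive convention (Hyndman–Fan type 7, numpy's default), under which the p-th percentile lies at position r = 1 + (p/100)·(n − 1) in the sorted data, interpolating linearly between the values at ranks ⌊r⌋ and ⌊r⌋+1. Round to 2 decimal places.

Sorted: 20, 21, 56, 57, 61, 72, 102, 118.
n = 8.
P25: r = 2.75; ranks 2–3 are 21, 56; interpolating gives 47.25.
P75: r = 6.25; ranks 6–7 are 72, 102; interpolating gives 79.5.
Difference: 79.5 − 47.25 = 32.25.

32.25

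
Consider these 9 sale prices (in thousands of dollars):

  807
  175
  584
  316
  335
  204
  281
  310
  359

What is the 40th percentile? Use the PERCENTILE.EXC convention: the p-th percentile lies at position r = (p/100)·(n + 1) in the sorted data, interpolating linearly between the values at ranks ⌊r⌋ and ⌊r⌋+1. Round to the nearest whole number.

310

Sorted: 175, 204, 281, 310, 316, 335, 359, 584, 807.
n = 9.
r = (40/100)·(9 + 1) = 4.
r is an integer, so P40 is the value at rank 4: 310.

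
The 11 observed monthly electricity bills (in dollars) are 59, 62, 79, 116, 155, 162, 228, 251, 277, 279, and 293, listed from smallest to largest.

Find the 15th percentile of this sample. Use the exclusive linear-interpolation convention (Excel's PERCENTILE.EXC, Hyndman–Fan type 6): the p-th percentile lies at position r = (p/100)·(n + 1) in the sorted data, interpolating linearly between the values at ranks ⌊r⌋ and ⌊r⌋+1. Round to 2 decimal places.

61.40

n = 11.
r = (15/100)·(11 + 1) = 1.8.
Rank 1 is 59 and rank 2 is 62.
Interpolate: 59 + 0.8·(62 − 59) = 59 + 0.8·3 = 61.4.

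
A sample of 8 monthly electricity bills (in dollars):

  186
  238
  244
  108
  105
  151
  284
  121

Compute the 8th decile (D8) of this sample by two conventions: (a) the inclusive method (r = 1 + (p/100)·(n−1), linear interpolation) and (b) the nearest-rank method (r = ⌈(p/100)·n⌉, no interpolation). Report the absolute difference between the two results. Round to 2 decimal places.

2.40

Sorted: 105, 108, 121, 151, 186, 238, 244, 284.
n = 8.
(a) r = 6.6; between ranks 6 (238) and 7 (244): 241.6.
(b) the nearest-rank method: rank 7 → 244.
|241.6 − 244| = 2.4.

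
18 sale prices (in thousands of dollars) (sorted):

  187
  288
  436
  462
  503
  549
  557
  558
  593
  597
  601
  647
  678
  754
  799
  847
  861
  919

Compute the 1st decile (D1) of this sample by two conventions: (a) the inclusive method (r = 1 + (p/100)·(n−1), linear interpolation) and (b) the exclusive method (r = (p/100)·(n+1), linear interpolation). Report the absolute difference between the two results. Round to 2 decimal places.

n = 18.
(a) r = 2.7; between ranks 2 (288) and 3 (436): 391.6.
(b) r = 1.9; between ranks 1 (187) and 2 (288): 277.9.
|391.6 − 277.9| = 113.7.

113.70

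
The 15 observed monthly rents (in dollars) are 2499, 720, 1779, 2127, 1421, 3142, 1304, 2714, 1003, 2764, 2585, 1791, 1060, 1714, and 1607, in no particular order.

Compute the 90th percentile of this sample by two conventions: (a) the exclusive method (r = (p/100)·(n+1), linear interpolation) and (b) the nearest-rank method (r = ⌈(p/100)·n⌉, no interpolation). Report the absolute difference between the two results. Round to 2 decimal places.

151.20

Sorted: 720, 1003, 1060, 1304, 1421, 1607, 1714, 1779, 1791, 2127, 2499, 2585, 2714, 2764, 3142.
n = 15.
(a) r = 14.4; between ranks 14 (2764) and 15 (3142): 2915.2.
(b) the nearest-rank method: rank 14 → 2764.
|2915.2 − 2764| = 151.2.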